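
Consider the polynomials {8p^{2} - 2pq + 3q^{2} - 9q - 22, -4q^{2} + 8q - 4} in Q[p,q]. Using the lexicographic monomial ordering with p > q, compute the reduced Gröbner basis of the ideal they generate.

G = {p^{2} - \tfrac{1}{4}pq - \tfrac{3}{8}q - \tfrac{25}{8}, q^{2} - 2q + 1}

f_1 = 8p^{2} - 2pq + 3q^{2} - 9q - 22, LT = p^{2}.
f_2 = -4q^{2} + 8q - 4, LT = q^{2}.

S(f_1,f_2): leading monomials are coprime, so the S-polynomial reduces to 0 (Buchberger's first criterion).
Every S-polynomial of the final basis reduces to 0, so we have a Gröbner basis.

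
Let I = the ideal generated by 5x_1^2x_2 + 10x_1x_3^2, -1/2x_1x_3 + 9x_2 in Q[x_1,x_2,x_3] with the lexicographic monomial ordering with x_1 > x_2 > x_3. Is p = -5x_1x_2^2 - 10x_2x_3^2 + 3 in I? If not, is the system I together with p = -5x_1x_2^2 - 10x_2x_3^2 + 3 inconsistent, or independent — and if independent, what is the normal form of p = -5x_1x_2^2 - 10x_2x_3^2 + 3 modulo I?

First compute the reduced Gröbner basis of I by Buchberger's algorithm.
f_1 = 5x_1^2x_2 + 10x_1x_3^2, LT = x_1^2x_2.
f_2 = -1/2x_1x_3 + 9x_2, LT = x_1x_3.

S(f_1,f_2): lcm = x_1^2x_2x_3. S = 18x_1x_2^2 + 2x_1x_3^3.
  reduce S modulo (f_1, f_2):
  remainder 18x_1x_2^2 + 36x_2x_3^2 ≠ 0; add h_3 = 18x_1x_2^2 + 36x_2x_3^2 to the basis.

S(f_2,h_3): lcm = x_1x_2^2x_3. S = -18x_2^3 - 2x_2x_3^3.
  reduce S modulo (f_1, f_2, h_3):
  remainder -18x_2^3 - 2x_2x_3^3 ≠ 0; add h_4 = -18x_2^3 - 2x_2x_3^3 to the basis.

The other S-polynomials (S(f_1,h_3), S(f_1,h_4), S(f_2,h_4), S(h_3,h_4)) all reduce to 0 modulo the current basis, so we have a Gröbner basis.
Inter-reduce: drop elements whose leading term is divisible by another's, tail-reduce, and make monic.
Reduced Gröbner basis: {x_1^2x_2 + 36x_2x_3, x_1x_2^2 + 2x_2x_3^2, x_1x_3 - 18x_2, x_2^3 + 1/9x_2x_3^3}.
Label its elements g_1 = x_1^2x_2 + 36x_2x_3, g_2 = x_1x_2^2 + 2x_2x_3^2, g_3 = x_1x_3 - 18x_2, g_4 = x_2^3 + 1/9x_2x_3^3.

Reduce p = -5x_1x_2^2 - 10x_2x_3^2 + 3 modulo G:
  leading term x_1x_2^2: subtract (-5)·g_2 from -5x_1x_2^2 - 10x_2x_3^2 + 3 → 3
  leading term 1: no divisor's leading term divides it; move 3 to the remainder.
  normal form = 3.
The normal form is nonzero, so p ∉ I. Since p minus its normal form lies in I, I + (p) = I + (r) where r = 3; decide whether this ideal is the whole ring.
Here r = 3 is a nonzero constant, hence a unit: 1 ∈ I + (p), the Gröbner basis of I + (p) is {1}, and the enlarged system has no common solution — adjoining p is inconsistent.

Ideal membership is decidable via reduction modulo a Gröbner basis.

Adjoining -5x_1x_2^2 - 10x_2x_3^2 + 3 makes the ideal the whole ring: the system is inconsistent.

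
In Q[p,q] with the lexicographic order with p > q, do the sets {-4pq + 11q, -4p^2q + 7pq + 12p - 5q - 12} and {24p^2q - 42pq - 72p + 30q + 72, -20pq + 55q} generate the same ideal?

Two ideals are equal iff their reduced Gröbner bases coincide (the reduced basis is unique for a fixed ordering).
Buchberger on the first generating set:
f_1 = -4pq + 11q, LT = pq.
f_2 = -4p^2q + 7pq + 12p - 5q - 12, LT = p^2q.

S(f_1,f_2): lcm = p^2q. S = -pq + 3p - 5/4q - 3.
  leading term pq: subtract (1/4)·f_1 from -pq + 3p - 5/4q - 3 → 3p - 4q - 3
  leading term p: no divisor's leading term divides it; move 3p to the remainder.
  leading term q: no divisor's leading term divides it; move -4q to the remainder.
  leading term 1: no divisor's leading term divides it; move -3 to the remainder.
  remainder 3p - 4q - 3 ≠ 0; add g_3 = 3p - 4q - 3 to the basis.

S(f_1,g_3): lcm = pq. S = 4/3q^2 - 7/4q.
  leading term q^2: no divisor's leading term divides it; move 4/3q^2 to the remainder.
  leading term q: no divisor's leading term divides it; move -7/4q to the remainder.
  remainder 4/3q^2 - 7/4q ≠ 0; add g_4 = 4/3q^2 - 7/4q to the basis.

The other S-polynomials (S(f_2,g_3), S(f_1,g_4), S(f_2,g_4), S(g_3,g_4)) all reduce to 0 modulo the current basis, so we have a Gröbner basis.
Inter-reduce: drop elements whose leading term is divisible by another's, tail-reduce, and make monic.
Reduced Gröbner basis: {p - 4/3q - 1, q^2 - 21/16q}.

Buchberger on the second generating set:
h_1 = 24p^2q - 42pq - 72p + 30q + 72, LT = p^2q.
h_2 = -20pq + 55q, LT = pq.

S(h_1,h_2): lcm = p^2q. S = pq - 3p + 5/4q + 3.
  leading term pq: subtract (-1/20)·h_2 from pq - 3p + 5/4q + 3 → -3p + 4q + 3
  leading term p: no divisor's leading term divides it; move -3p to the remainder.
  leading term q: no divisor's leading term divides it; move 4q to the remainder.
  leading term 1: no divisor's leading term divides it; move 3 to the remainder.
  remainder -3p + 4q + 3 ≠ 0; add k_3 = -3p + 4q + 3 to the basis.

S(h_1,k_3): lcm = p^2q. S = 4/3pq^2 - 3/4pq - 3p + 5/4q + 3.
  leading term pq^2: subtract (-1/15q)·h_2 from 4/3pq^2 - 3/4pq - 3p + 5/4q + 3 → -3/4pq - 3p + 11/3q^2 + 5/4q + 3
  leading term pq: subtract (3/80)·h_2 from -3/4pq - 3p + 11/3q^2 + 5/4q + 3 → -3p + 11/3q^2 - 13/16q + 3
  leading term p: subtract (1)·k_3 from -3p + 11/3q^2 - 13/16q + 3 → 11/3q^2 - 77/16q
  leading term q^2: no divisor's leading term divides it; move 11/3q^2 to the remainder.
  leading term q: no divisor's leading term divides it; move -77/16q to the remainder.
  remainder 11/3q^2 - 77/16q ≠ 0; add k_4 = 11/3q^2 - 77/16q to the basis.

The other S-polynomials (S(h_2,k_3), S(h_1,k_4), S(h_2,k_4), S(k_3,k_4)) all reduce to 0 modulo the current basis, so we have a Gröbner basis.
Inter-reduce: drop elements whose leading term is divisible by another's, tail-reduce, and make monic.
Reduced Gröbner basis: {p - 4/3q - 1, q^2 - 21/16q}.

Same reduced basis, so the two generating sets span the same ideal.

Yes, the ideals are equal.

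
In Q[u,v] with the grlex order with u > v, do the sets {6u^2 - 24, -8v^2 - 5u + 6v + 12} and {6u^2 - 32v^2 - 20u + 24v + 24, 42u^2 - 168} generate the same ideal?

For a fixed monomial order, each ideal has a unique reduced Gröbner basis; comparing bases decides equality.
Buchberger on the first generating set:
f_1 = 6u^2 - 24, LT = u^2.
f_2 = -8v^2 - 5u + 6v + 12, LT = v^2.

S(f_1,f_2): leading monomials are coprime, so the S-polynomial reduces to 0 (Buchberger's first criterion).
Every S-polynomial of the final basis reduces to 0, so we have a Gröbner basis.
Inter-reduce: drop elements whose leading term is divisible by another's, tail-reduce, and make monic.
Reduced Gröbner basis: {u^2 - 4, v^2 + 5/8u - 3/4v - 3/2}.

Buchberger on the second generating set:
h_1 = 6u^2 - 32v^2 - 20u + 24v + 24, LT = u^2.
h_2 = 42u^2 - 168, LT = u^2.

S(h_1,h_2): lcm = u^2. S = -16/3v^2 - 10/3u + 4v + 8.
  leading term v^2: no divisor's leading term divides it; move -16/3v^2 to the remainder.
  leading term u: no divisor's leading term divides it; move -10/3u to the remainder.
  leading term v: no divisor's leading term divides it; move 4v to the remainder.
  leading term 1: no divisor's leading term divides it; move 8 to the remainder.
  remainder -16/3v^2 - 10/3u + 4v + 8 ≠ 0; add k_3 = -16/3v^2 - 10/3u + 4v + 8 to the basis.

S(h_1,k_3): leading monomials are coprime, so the S-polynomial reduces to 0 (Buchberger's first criterion).
S(h_2,k_3): leading monomials are coprime, so the S-polynomial reduces to 0 (Buchberger's first criterion).
Every S-polynomial of the final basis reduces to 0, so we have a Gröbner basis.
Inter-reduce: drop elements whose leading term is divisible by another's, tail-reduce, and make monic.
Reduced Gröbner basis: {u^2 - 4, v^2 + 5/8u - 3/4v - 3/2}.

Same reduced basis, so the two generating sets span the same ideal.

Yes, the ideals are equal.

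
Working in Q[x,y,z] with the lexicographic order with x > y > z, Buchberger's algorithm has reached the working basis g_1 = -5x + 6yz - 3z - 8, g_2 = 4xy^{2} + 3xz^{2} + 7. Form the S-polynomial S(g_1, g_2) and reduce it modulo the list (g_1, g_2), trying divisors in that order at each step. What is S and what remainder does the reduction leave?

lcm(LM(g_1), LM(g_2)) = xy^{2}.
S = (lcm/LT(g_1))·g_1 − (lcm/LT(g_2))·g_2 = -\tfrac{3}{4}xz^{2} - \tfrac{6}{5}y^{3}z + \tfrac{3}{5}y^{2}z + \tfrac{8}{5}y^{2} - \tfrac{7}{4}.
Reduce S modulo (g_1, g_2) in that order:
  leading term xz^{2}: subtract (\tfrac{3}{20}z^{2})·g_1 from -\tfrac{3}{4}xz^{2} - \tfrac{6}{5}y^{3}z + \tfrac{3}{5}y^{2}z + \tfrac{8}{5}y^{2} - \tfrac{7}{4} → -\tfrac{6}{5}y^{3}z + \tfrac{3}{5}y^{2}z + \tfrac{8}{5}y^{2} - \tfrac{9}{10}yz^{3} + \tfrac{9}{20}z^{3} + \tfrac{6}{5}z^{2} - \tfrac{7}{4}
  leading term y^{3}z: no divisor's leading term divides it; move -\tfrac{6}{5}y^{3}z to the remainder.
  leading term y^{2}z: no divisor's leading term divides it; move \tfrac{3}{5}y^{2}z to the remainder.
  leading term y^{2}: no divisor's leading term divides it; move \tfrac{8}{5}y^{2} to the remainder.
  leading term yz^{3}: no divisor's leading term divides it; move -\tfrac{9}{10}yz^{3} to the remainder.
  leading term z^{3}: no divisor's leading term divides it; move \tfrac{9}{20}z^{3} to the remainder.
  leading term z^{2}: no divisor's leading term divides it; move \tfrac{6}{5}z^{2} to the remainder.
  leading term 1: no divisor's leading term divides it; move -\tfrac{7}{4} to the remainder.
The remainder -\tfrac{6}{5}y^{3}z + \tfrac{3}{5}y^{2}z + \tfrac{8}{5}y^{2} - \tfrac{9}{10}yz^{3} + \tfrac{9}{20}z^{3} + \tfrac{6}{5}z^{2} - \tfrac{7}{4} is nonzero, so it would be added as the next basis element.

S(g_1, g_2) = -\tfrac{3}{4}xz^{2} - \tfrac{6}{5}y^{3}z + \tfrac{3}{5}y^{2}z + \tfrac{8}{5}y^{2} - \tfrac{7}{4}; remainder on division = -\tfrac{6}{5}y^{3}z + \tfrac{3}{5}y^{2}z + \tfrac{8}{5}y^{2} - \tfrac{9}{10}yz^{3} + \tfrac{9}{20}z^{3} + \tfrac{6}{5}z^{2} - \tfrac{7}{4}.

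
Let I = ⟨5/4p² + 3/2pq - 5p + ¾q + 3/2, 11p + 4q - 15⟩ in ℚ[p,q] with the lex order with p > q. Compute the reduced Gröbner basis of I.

This is the nonlinear analogue of row-reducing a linear system.

f_1 = 5/4p² + 3/2pq - 5p + ¾q + 3/2, LT = p².
f_2 = 11p + 4q - 15, LT = p.

S(f_1,f_2): lcm = p². S = 46/55pq - 29/11p + ⅗q + 6/5.
  leading term pq: subtract (46/605q)·f_2 from 46/55pq - 29/11p + ⅗q + 6/5 → -29/11p - 184/605q² + 1053/605q + 6/5
  leading term p: subtract (-29/121)·f_2 from -29/11p - 184/605q² + 1053/605q + 6/5 → -184/605q² + 1633/605q - 1449/605
  leading term q²: no divisor's leading term divides it; move -184/605q² to the remainder.
  leading term q: no divisor's leading term divides it; move 1633/605q to the remainder.
  leading term 1: no divisor's leading term divides it; move -1449/605 to the remainder.
  remainder -184/605q² + 1633/605q - 1449/605 ≠ 0; add g_3 = -184/605q² + 1633/605q - 1449/605 to the basis.

S(f_1,g_3): leading monomials are coprime, so the S-polynomial reduces to 0 (Buchberger's first criterion).
S(f_2,g_3): leading monomials are coprime, so the S-polynomial reduces to 0 (Buchberger's first criterion).
Every S-polynomial of the final basis reduces to 0, so we have a Gröbner basis.
Inter-reduce: drop elements whose leading term is divisible by another's, tail-reduce, and make monic.

G = {p + 4/11q - 15/11, q² - 71/8q + 63/8}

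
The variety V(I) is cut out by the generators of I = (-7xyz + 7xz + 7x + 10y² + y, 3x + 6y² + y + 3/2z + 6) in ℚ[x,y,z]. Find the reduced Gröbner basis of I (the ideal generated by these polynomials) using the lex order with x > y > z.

f_1 = -7xyz + 7xz + 7x + 10y² + y, LT = xyz.
f_2 = 3x + 6y² + y + 3/2z + 6, LT = x.

S(f_1,f_2): lcm = xyz. S = -xz - x - 2y³z - ⅓y²z - 10/7y² - ½yz² - 2yz - 1/7y.
  reduce S modulo (f_1, f_2):
  remainder -2y³z + 5/3y²z + 4/7y² - ½yz² - 5/3yz + 4/21y + ½z² + 5/2z + 2 ≠ 0; add g_3 = -2y³z + 5/3y²z + 4/7y² - ½yz² - 5/3yz + 4/21y + ½z² + 5/2z + 2 to the basis.

The other S-polynomials (S(f_1,g_3), S(f_2,g_3)) all reduce to 0 modulo the current basis, so we have a Gröbner basis.
Inter-reduce: drop elements whose leading term is divisible by another's, tail-reduce, and make monic.

G = {x + 2y² + ⅓y + ½z + 2, y³z - ⅚y²z - 2/7y² + ¼yz² + ⅚yz - 2/21y - ¼z² - 5/4z - 1}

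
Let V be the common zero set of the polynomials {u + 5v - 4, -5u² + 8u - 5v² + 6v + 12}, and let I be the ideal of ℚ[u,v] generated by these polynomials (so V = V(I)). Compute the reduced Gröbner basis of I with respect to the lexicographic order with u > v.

G = {u + 5v - 4, v² - 83/65v + 18/65}

f_1 = u + 5v - 4, LT = u.
f_2 = -5u² + 8u - 5v² + 6v + 12, LT = u².

S(f_1,f_2): lcm = u². S = 5uv - 12/5u - v² + 6/5v + 12/5.
  reduce S modulo (f_1, f_2):
  remainder -26v² + 166/5v - 36/5 ≠ 0; add g_3 = -26v² + 166/5v - 36/5 to the basis.

The other S-polynomials (S(f_1,g_3), S(f_2,g_3)) all reduce to 0 modulo the current basis, so we have a Gröbner basis.
Inter-reduce: drop elements whose leading term is divisible by another's, tail-reduce, and make monic.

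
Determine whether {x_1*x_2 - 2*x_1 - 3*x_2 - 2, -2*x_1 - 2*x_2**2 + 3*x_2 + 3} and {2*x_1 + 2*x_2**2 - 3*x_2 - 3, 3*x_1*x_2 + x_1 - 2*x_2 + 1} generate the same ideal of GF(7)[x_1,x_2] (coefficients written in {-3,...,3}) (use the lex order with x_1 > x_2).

For a fixed monomial order, each ideal has a unique reduced Gröbner basis; comparing bases decides equality.
Buchberger on the first generating set:
f_1 = x_1*x_2 - 2*x_1 - 3*x_2 - 2, LT = x_1*x_2.
f_2 = -2*x_1 - 2*x_2**2 + 3*x_2 + 3, LT = x_1.

S(f_1,f_2): lcm = x_1*x_2. S = -2*x_1 - x_2**3 - 2*x_2**2 + 2*x_2 - 2.
  leading term x_1: subtract (1)·f_2 from -2*x_1 - x_2**3 - 2*x_2**2 + 2*x_2 - 2 → -x_2**3 - x_2 + 2
  leading term x_2**3: no divisor's leading term divides it; move -x_2**3 to the remainder.
  leading term x_2: no divisor's leading term divides it; move -x_2 to the remainder.
  leading term 1: no divisor's leading term divides it; move 2 to the remainder.
  remainder -x_2**3 - x_2 + 2 ≠ 0; add g_3 = -x_2**3 - x_2 + 2 to the basis.

S(f_1,g_3): lcm = x_1*x_2**3. S = -2*x_1*x_2**2 - x_1*x_2 + 2*x_1 - 3*x_2**3 - 2*x_2**2.
  leading term x_1*x_2**2: subtract (-2*x_2)·f_1 from -2*x_1*x_2**2 - x_1*x_2 + 2*x_1 - 3*x_2**3 - 2*x_2**2 → 2*x_1*x_2 + 2*x_1 - 3*x_2**3 - x_2**2 + 3*x_2
  leading term x_1*x_2: subtract (2)·f_1 from 2*x_1*x_2 + 2*x_1 - 3*x_2**3 - x_2**2 + 3*x_2 → -x_1 - 3*x_2**3 - x_2**2 + 2*x_2 - 3
  leading term x_1: subtract (-3)·f_2 from -x_1 - 3*x_2**3 - x_2**2 + 2*x_2 - 3 → -3*x_2**3 - 3*x_2 - 1
  leading term x_2**3: subtract (3)·g_3 from -3*x_2**3 - 3*x_2 - 1 → 0
  remainder 0.

S(f_2,g_3): leading monomials are coprime, so the S-polynomial reduces to 0 (Buchberger's first criterion).
Every S-polynomial of the final basis reduces to 0, so we have a Gröbner basis.
Inter-reduce: drop elements whose leading term is divisible by another's, tail-reduce, and make monic.
Reduced Gröbner basis: {x_1 + x_2**2 + 2*x_2 + 2, x_2**3 + x_2 - 2}.

Buchberger on the second generating set:
h_1 = 2*x_1 + 2*x_2**2 - 3*x_2 - 3, LT = x_1.
h_2 = 3*x_1*x_2 + x_1 - 2*x_2 + 1, LT = x_1*x_2.

S(h_1,h_2): lcm = x_1*x_2. S = 2*x_1 + x_2**3 + 2*x_2**2 - 2*x_2 + 2.
  leading term x_1: subtract (1)·h_1 from 2*x_1 + x_2**3 + 2*x_2**2 - 2*x_2 + 2 → x_2**3 + x_2 - 2
  leading term x_2**3: no divisor's leading term divides it; move x_2**3 to the remainder.
  leading term x_2: no divisor's leading term divides it; move x_2 to the remainder.
  leading term 1: no divisor's leading term divides it; move -2 to the remainder.
  remainder x_2**3 + x_2 - 2 ≠ 0; add k_3 = x_2**3 + x_2 - 2 to the basis.

S(h_1,k_3): leading monomials are coprime, so the S-polynomial reduces to 0 (Buchberger's first criterion).
S(h_2,k_3): lcm = x_1*x_2**3. S = -2*x_1*x_2**2 - x_1*x_2 + 2*x_1 - 3*x_2**3 - 2*x_2**2.
  leading term x_1*x_2**2: subtract (-x_2**2)·h_1 from -2*x_1*x_2**2 - x_1*x_2 + 2*x_1 - 3*x_2**3 - 2*x_2**2 → -x_1*x_2 + 2*x_1 + 2*x_2**4 + x_2**3 + 2*x_2**2
  leading term x_1*x_2: subtract (3*x_2)·h_1 from -x_1*x_2 + 2*x_1 + 2*x_2**4 + x_2**3 + 2*x_2**2 → 2*x_1 + 2*x_2**4 + 2*x_2**3 - 3*x_2**2 + 2*x_2
  leading term x_1: subtract (1)·h_1 from 2*x_1 + 2*x_2**4 + 2*x_2**3 - 3*x_2**2 + 2*x_2 → 2*x_2**4 + 2*x_2**3 + 2*x_2**2 - 2*x_2 + 3
  leading term x_2**4: subtract (2*x_2)·k_3 from 2*x_2**4 + 2*x_2**3 + 2*x_2**2 - 2*x_2 + 3 → 2*x_2**3 + 2*x_2 + 3
  leading term x_2**3: subtract (2)·k_3 from 2*x_2**3 + 2*x_2 + 3 → 0
  remainder 0.

Every S-polynomial of the final basis reduces to 0, so we have a Gröbner basis.
Inter-reduce: drop elements whose leading term is divisible by another's, tail-reduce, and make monic.
Reduced Gröbner basis: {x_1 + x_2**2 + 2*x_2 + 2, x_2**3 + x_2 - 2}.

Same reduced basis, so the two generating sets span the same ideal.

Yes, the ideals are equal.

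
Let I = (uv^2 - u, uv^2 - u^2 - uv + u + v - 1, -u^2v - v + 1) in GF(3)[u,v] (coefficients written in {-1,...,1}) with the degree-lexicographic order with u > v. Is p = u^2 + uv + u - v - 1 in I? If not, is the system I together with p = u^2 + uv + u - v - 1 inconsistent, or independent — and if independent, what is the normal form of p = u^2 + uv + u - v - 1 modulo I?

First compute the reduced Gröbner basis of I by Buchberger's algorithm.
f_1 = uv^2 - u, LT = uv^2.
f_2 = uv^2 - u^2 - uv + u + v - 1, LT = uv^2.
f_3 = -u^2v - v + 1, LT = u^2v.

S(f_1,f_2): lcm = uv^2. S = u^2 + uv + u - v + 1.
  leading term u^2: no divisor's leading term divides it; move u^2 to the remainder.
  leading term uv: no divisor's leading term divides it; move uv to the remainder.
  leading term u: no divisor's leading term divides it; move u to the remainder.
  leading term v: no divisor's leading term divides it; move -v to the remainder.
  leading term 1: no divisor's leading term divides it; move 1 to the remainder.
  remainder u^2 + uv + u - v + 1 ≠ 0; add h_4 = u^2 + uv + u - v + 1 to the basis.

S(f_1,f_3): lcm = u^2v^2. S = -u^2 - v^2 + v.
  leading term u^2: subtract (-1)·h_4 from -u^2 - v^2 + v → uv - v^2 + u + 1
  leading term uv: no divisor's leading term divides it; move uv to the remainder.
  leading term v^2: no divisor's leading term divides it; move -v^2 to the remainder.
  leading term u: no divisor's leading term divides it; move u to the remainder.
  leading term 1: no divisor's leading term divides it; move 1 to the remainder.
  remainder uv - v^2 + u + 1 ≠ 0; add h_5 = uv - v^2 + u + 1 to the basis.

S(f_1,h_4): lcm = u^2v^2. S = -uv^3 - uv^2 + v^3 - u^2 - v^2.
  leading term uv^3: subtract (-v)·f_1 from -uv^3 - uv^2 + v^3 - u^2 - v^2 → -uv^2 + v^3 - u^2 - uv - v^2
  leading term uv^2: subtract (-1)·f_1 from -uv^2 + v^3 - u^2 - uv - v^2 → v^3 - u^2 - uv - v^2 - u
  leading term v^3: no divisor's leading term divides it; move v^3 to the remainder.
  leading term u^2: subtract (-1)·h_4 from -u^2 - uv - v^2 - u → -v^2 - v + 1
  leading term v^2: no divisor's leading term divides it; move -v^2 to the remainder.
  leading term v: no divisor's leading term divides it; move -v to the remainder.
  leading term 1: no divisor's leading term divides it; move 1 to the remainder.
  remainder v^3 - v^2 - v + 1 ≠ 0; add h_6 = v^3 - v^2 - v + 1 to the basis.

S(f_3,h_5): lcm = u^2v. S = uv^2 - u^2 - u + v - 1.
  leading term uv^2: subtract (1)·f_1 from uv^2 - u^2 - u + v - 1 → -u^2 + v - 1
  leading term u^2: subtract (-1)·h_4 from -u^2 + v - 1 → uv + u
  leading term uv: subtract (1)·h_5 from uv + u → v^2 - 1
  leading term v^2: no divisor's leading term divides it; move v^2 to the remainder.
  leading term 1: no divisor's leading term divides it; move -1 to the remainder.
  remainder v^2 - 1 ≠ 0; add h_7 = v^2 - 1 to the basis.

The other S-polynomials (S(f_2,f_3), S(f_2,h_4), S(f_3,h_4), S(f_1,h_5), S(f_2,h_5), S(h_4,h_5), S(f_1,h_6), S(f_2,h_6), S(f_3,h_6), S(h_4,h_6), S(h_5,h_6), S(f_1,h_7), S(f_2,h_7), S(f_3,h_7), S(h_4,h_7), S(h_5,h_7), S(h_6,h_7)) all reduce to 0 modulo the current basis, so we have a Gröbner basis.
Inter-reduce: drop elements whose leading term is divisible by another's, tail-reduce, and make monic.
Reduced Gröbner basis: {u^2 - v + 1, uv + u, v^2 - 1}.
Label its elements g_1 = u^2 - v + 1, g_2 = uv + u, g_3 = v^2 - 1.

Reduce p = u^2 + uv + u - v - 1 modulo G:
  leading term u^2: subtract (1)·g_1 from u^2 + uv + u - v - 1 → uv + u + 1
  leading term uv: subtract (1)·g_2 from uv + u + 1 → 1
  leading term 1: no divisor's leading term divides it; move 1 to the remainder.
  normal form = 1.
The normal form is nonzero, so p ∉ I. Since p minus its normal form lies in I, I + (p) = I + (r) where r = 1; decide whether this ideal is the whole ring.
Here r = 1 is a nonzero constant, hence a unit: 1 ∈ I + (p), the Gröbner basis of I + (p) is {1}, and the enlarged system has no common solution — adjoining p is inconsistent.

Adjoining u^2 + uv + u - v - 1 makes the ideal the whole ring: the system is inconsistent.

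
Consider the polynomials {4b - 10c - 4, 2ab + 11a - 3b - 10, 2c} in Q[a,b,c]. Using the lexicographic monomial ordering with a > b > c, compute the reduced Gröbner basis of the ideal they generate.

G = {a - 1, b - 1, c}

f_1 = 4b - 10c - 4, LT = b.
f_2 = 2ab + 11a - 3b - 10, LT = ab.
f_3 = 2c, LT = c.

S(f_1,f_2): lcm = ab. S = -5/2ac - 13/2a + 3/2b + 5.
  reduce S modulo (f_1, f_2, f_3):
  remainder -13/2a + 13/2 ≠ 0; add g_4 = -13/2a + 13/2 to the basis.

The other S-polynomials (S(f_1,f_3), S(f_2,f_3), S(f_1,g_4), S(f_2,g_4), S(f_3,g_4)) all reduce to 0 modulo the current basis, so we have a Gröbner basis.
Inter-reduce: drop elements whose leading term is divisible by another's, tail-reduce, and make monic.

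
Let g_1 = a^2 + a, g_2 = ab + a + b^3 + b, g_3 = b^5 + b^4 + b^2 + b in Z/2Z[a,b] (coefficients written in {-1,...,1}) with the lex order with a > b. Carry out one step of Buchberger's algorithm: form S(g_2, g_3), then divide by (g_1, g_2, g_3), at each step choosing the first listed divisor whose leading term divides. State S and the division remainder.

S(g_2, g_3) = ab^2 + ab + b^7 + b^5; remainder on division = 0.

lcm(LM(g_2), LM(g_3)) = ab^5.
S = (lcm/LT(g_2))·g_2 − (lcm/LT(g_3))·g_3 = ab^2 + ab + b^7 + b^5.
Reduce S modulo (g_1, g_2, g_3) in that order:
  leading term ab^2: subtract (b)·g_2 from ab^2 + ab + b^7 + b^5 → b^7 + b^5 + b^4 + b^2
  leading term b^7: subtract (b^2)·g_3 from b^7 + b^5 + b^4 + b^2 → b^6 + b^5 + b^3 + b^2
  leading term b^6: subtract (b)·g_3 from b^6 + b^5 + b^3 + b^2 → 0
The remainder is 0, so this S-polynomial contributes no new basis element.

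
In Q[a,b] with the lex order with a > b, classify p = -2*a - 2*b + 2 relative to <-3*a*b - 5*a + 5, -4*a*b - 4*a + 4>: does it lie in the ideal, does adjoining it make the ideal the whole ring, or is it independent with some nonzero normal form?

First compute the reduced Gröbner basis of I by Buchberger's algorithm.
f_1 = -3*a*b - 5*a + 5, LT = a*b.
f_2 = -4*a*b - 4*a + 4, LT = a*b.

S(f_1,f_2): lcm = a*b. S = 2/3*a - 2/3.
  leading term a: no divisor's leading term divides it; move 2/3*a to the remainder.
  leading term 1: no divisor's leading term divides it; move -2/3 to the remainder.
  remainder 2/3*a - 2/3 ≠ 0; add h_3 = 2/3*a - 2/3 to the basis.

S(f_1,h_3): lcm = a*b. S = 5/3*a + b - 5/3.
  leading term a: subtract (5/2)·h_3 from 5/3*a + b - 5/3 → b
  leading term b: no divisor's leading term divides it; move b to the remainder.
  remainder b ≠ 0; add h_4 = b to the basis.

S(f_2,h_3): lcm = a*b. S = a + b - 1.
  leading term a: subtract (3/2)·h_3 from a + b - 1 → b
  leading term b: subtract (1)·h_4 from b → 0
  remainder 0.

S(f_1,h_4): lcm = a*b. S = 5/3*a - 5/3.
  leading term a: subtract (5/2)·h_3 from 5/3*a - 5/3 → 0
  remainder 0.

S(f_2,h_4): lcm = a*b. S = a - 1.
  leading term a: subtract (3/2)·h_3 from a - 1 → 0
  remainder 0.

S(h_3,h_4): leading monomials are coprime, so the S-polynomial reduces to 0 (Buchberger's first criterion).
Every S-polynomial of the final basis reduces to 0, so we have a Gröbner basis.
Inter-reduce: drop elements whose leading term is divisible by another's, tail-reduce, and make monic.
Reduced Gröbner basis: {a - 1, b}.
Label its elements g_1 = a - 1, g_2 = b.

Reduce p = -2*a - 2*b + 2 modulo G:
  leading term a: subtract (-2)·g_1 from -2*a - 2*b + 2 → -2*b
  leading term b: subtract (-2)·g_2 from -2*b → 0
  normal form = 0.
Since the normal form is 0, p ∈ I.

-2*a - 2*b + 2 lies in I (it reduces to 0).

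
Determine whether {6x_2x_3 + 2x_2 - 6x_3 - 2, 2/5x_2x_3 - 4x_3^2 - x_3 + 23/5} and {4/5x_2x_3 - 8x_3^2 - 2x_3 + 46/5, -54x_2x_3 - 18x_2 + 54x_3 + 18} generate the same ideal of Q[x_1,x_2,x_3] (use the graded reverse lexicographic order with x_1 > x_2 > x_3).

Yes, the ideals are equal.

Two ideals are equal iff their reduced Gröbner bases coincide (the reduced basis is unique for a fixed ordering).
Buchberger on the first generating set:
f_1 = 6x_2x_3 + 2x_2 - 6x_3 - 2, LT = x_2x_3.
f_2 = 2/5x_2x_3 - 4x_3^2 - x_3 + 23/5, LT = x_2x_3.

S(f_1,f_2): lcm = x_2x_3. S = 10x_3^2 + 1/3x_2 + 3/2x_3 - 71/6.
  leading term x_3^2: no divisor's leading term divides it; move 10x_3^2 to the remainder.
  leading term x_2: no divisor's leading term divides it; move 1/3x_2 to the remainder.
  leading term x_3: no divisor's leading term divides it; move 3/2x_3 to the remainder.
  leading term 1: no divisor's leading term divides it; move -71/6 to the remainder.
  remainder 10x_3^2 + 1/3x_2 + 3/2x_3 - 71/6 ≠ 0; add g_3 = 10x_3^2 + 1/3x_2 + 3/2x_3 - 71/6 to the basis.

S(f_1,g_3): lcm = x_2x_3^2. S = -1/30x_2^2 + 11/60x_2x_3 - x_3^2 + 71/60x_2 - 1/3x_3.
  leading term x_2^2: no divisor's leading term divides it; move -1/30x_2^2 to the remainder.
  leading term x_2x_3: subtract (11/360)·f_1 from 11/60x_2x_3 - x_3^2 + 71/60x_2 - 1/3x_3 → -x_3^2 + 101/90x_2 - 3/20x_3 + 11/180
  leading term x_3^2: subtract (-1/10)·g_3 from -x_3^2 + 101/90x_2 - 3/20x_3 + 11/180 → 52/45x_2 - 101/90
  leading term x_2: no divisor's leading term divides it; move 52/45x_2 to the remainder.
  leading term 1: no divisor's leading term divides it; move -101/90 to the remainder.
  remainder -1/30x_2^2 + 52/45x_2 - 101/90 ≠ 0; add g_4 = -1/30x_2^2 + 52/45x_2 - 101/90 to the basis.

S(f_2,g_3): lcm = x_2x_3^2. S = -10x_3^3 - 1/30x_2^2 - 3/20x_2x_3 - 5/2x_3^2 + 71/60x_2 + 23/2x_3.
  leading term x_3^3: subtract (-x_3)·g_3 from -10x_3^3 - 1/30x_2^2 - 3/20x_2x_3 - 5/2x_3^2 + 71/60x_2 + 23/2x_3 → -1/30x_2^2 + 11/60x_2x_3 - x_3^2 + 71/60x_2 - 1/3x_3
  leading term x_2^2: subtract (1)·g_4 from -1/30x_2^2 + 11/60x_2x_3 - x_3^2 + 71/60x_2 - 1/3x_3 → 11/60x_2x_3 - x_3^2 + 1/36x_2 - 1/3x_3 + 101/90
  leading term x_2x_3: subtract (11/360)·f_1 from 11/60x_2x_3 - x_3^2 + 1/36x_2 - 1/3x_3 + 101/90 → -x_3^2 - 1/30x_2 - 3/20x_3 + 71/60
  leading term x_3^2: subtract (-1/10)·g_3 from -x_3^2 - 1/30x_2 - 3/20x_3 + 71/60 → 0
  remainder 0.

S(f_1,g_4): lcm = x_2^2x_3. S = 1/3x_2^2 + 101/3x_2x_3 - 1/3x_2 - 101/3x_3.
  leading term x_2^2: subtract (-10)·g_4 from 1/3x_2^2 + 101/3x_2x_3 - 1/3x_2 - 101/3x_3 → 101/3x_2x_3 + 101/9x_2 - 101/3x_3 - 101/9
  leading term x_2x_3: subtract (101/18)·f_1 from 101/3x_2x_3 + 101/9x_2 - 101/3x_3 - 101/9 → 0
  remainder 0.

S(f_2,g_4): lcm = x_2^2x_3. S = -10x_2x_3^2 + 193/6x_2x_3 + 23/2x_2 - 101/3x_3.
  leading term x_2x_3^2: subtract (-5/3x_3)·f_1 from -10x_2x_3^2 + 193/6x_2x_3 + 23/2x_2 - 101/3x_3 → 71/2x_2x_3 - 10x_3^2 + 23/2x_2 - 37x_3
  leading term x_2x_3: subtract (71/12)·f_1 from 71/2x_2x_3 - 10x_3^2 + 23/2x_2 - 37x_3 → -10x_3^2 - 1/3x_2 - 3/2x_3 + 71/6
  leading term x_3^2: subtract (-1)·g_3 from -10x_3^2 - 1/3x_2 - 3/2x_3 + 71/6 → 0
  remainder 0.

S(g_3,g_4): leading monomials are coprime, so the S-polynomial reduces to 0 (Buchberger's first criterion).
Every S-polynomial of the final basis reduces to 0, so we have a Gröbner basis.
Inter-reduce: drop elements whose leading term is divisible by another's, tail-reduce, and make monic.
Reduced Gröbner basis: {x_2^2 - 104/3x_2 + 101/3, x_2x_3 + 1/3x_2 - x_3 - 1/3, x_3^2 + 1/30x_2 + 3/20x_3 - 71/60}.

Buchberger on the second generating set:
h_1 = 4/5x_2x_3 - 8x_3^2 - 2x_3 + 46/5, LT = x_2x_3.
h_2 = -54x_2x_3 - 18x_2 + 54x_3 + 18, LT = x_2x_3.

S(h_1,h_2): lcm = x_2x_3. S = -10x_3^2 - 1/3x_2 - 3/2x_3 + 71/6.
  leading term x_3^2: no divisor's leading term divides it; move -10x_3^2 to the remainder.
  leading term x_2: no divisor's leading term divides it; move -1/3x_2 to the remainder.
  leading term x_3: no divisor's leading term divides it; move -3/2x_3 to the remainder.
  leading term 1: no divisor's leading term divides it; move 71/6 to the remainder.
  remainder -10x_3^2 - 1/3x_2 - 3/2x_3 + 71/6 ≠ 0; add k_3 = -10x_3^2 - 1/3x_2 - 3/2x_3 + 71/6 to the basis.

S(h_1,k_3): lcm = x_2x_3^2. S = -10x_3^3 - 1/30x_2^2 - 3/20x_2x_3 - 5/2x_3^2 + 71/60x_2 + 23/2x_3.
  leading term x_3^3: subtract (x_3)·k_3 from -10x_3^3 - 1/30x_2^2 - 3/20x_2x_3 - 5/2x_3^2 + 71/60x_2 + 23/2x_3 → -1/30x_2^2 + 11/60x_2x_3 - x_3^2 + 71/60x_2 - 1/3x_3
  leading term x_2^2: no divisor's leading term divides it; move -1/30x_2^2 to the remainder.
  leading term x_2x_3: subtract (11/48)·h_1 from 11/60x_2x_3 - x_3^2 + 71/60x_2 - 1/3x_3 → 5/6x_3^2 + 71/60x_2 + 1/8x_3 - 253/120
  leading term x_3^2: subtract (-1/12)·k_3 from 5/6x_3^2 + 71/60x_2 + 1/8x_3 - 253/120 → 52/45x_2 - 101/90
  leading term x_2: no divisor's leading term divides it; move 52/45x_2 to the remainder.
  leading term 1: no divisor's leading term divides it; move -101/90 to the remainder.
  remainder -1/30x_2^2 + 52/45x_2 - 101/90 ≠ 0; add k_4 = -1/30x_2^2 + 52/45x_2 - 101/90 to the basis.

S(h_2,k_3): lcm = x_2x_3^2. S = -1/30x_2^2 + 11/60x_2x_3 - x_3^2 + 71/60x_2 - 1/3x_3.
  leading term x_2^2: subtract (1)·k_4 from -1/30x_2^2 + 11/60x_2x_3 - x_3^2 + 71/60x_2 - 1/3x_3 → 11/60x_2x_3 - x_3^2 + 1/36x_2 - 1/3x_3 + 101/90
  leading term x_2x_3: subtract (11/48)·h_1 from 11/60x_2x_3 - x_3^2 + 1/36x_2 - 1/3x_3 + 101/90 → 5/6x_3^2 + 1/36x_2 + 1/8x_3 - 71/72
  leading term x_3^2: subtract (-1/12)·k_3 from 5/6x_3^2 + 1/36x_2 + 1/8x_3 - 71/72 → 0
  remainder 0.

S(h_1,k_4): lcm = x_2^2x_3. S = -10x_2x_3^2 + 193/6x_2x_3 + 23/2x_2 - 101/3x_3.
  leading term x_2x_3^2: subtract (-25/2x_3)·h_1 from -10x_2x_3^2 + 193/6x_2x_3 + 23/2x_2 - 101/3x_3 → -100x_3^3 + 193/6x_2x_3 - 25x_3^2 + 23/2x_2 + 244/3x_3
  leading term x_3^3: subtract (10x_3)·k_3 from -100x_3^3 + 193/6x_2x_3 - 25x_3^2 + 23/2x_2 + 244/3x_3 → 71/2x_2x_3 - 10x_3^2 + 23/2x_2 - 37x_3
  leading term x_2x_3: subtract (355/8)·h_1 from 71/2x_2x_3 - 10x_3^2 + 23/2x_2 - 37x_3 → 345x_3^2 + 23/2x_2 + 207/4x_3 - 1633/4
  leading term x_3^2: subtract (-69/2)·k_3 from 345x_3^2 + 23/2x_2 + 207/4x_3 - 1633/4 → 0
  remainder 0.

S(h_2,k_4): lcm = x_2^2x_3. S = 1/3x_2^2 + 101/3x_2x_3 - 1/3x_2 - 101/3x_3.
  leading term x_2^2: subtract (-10)·k_4 from 1/3x_2^2 + 101/3x_2x_3 - 1/3x_2 - 101/3x_3 → 101/3x_2x_3 + 101/9x_2 - 101/3x_3 - 101/9
  leading term x_2x_3: subtract (505/12)·h_1 from 101/3x_2x_3 + 101/9x_2 - 101/3x_3 - 101/9 → 1010/3x_3^2 + 101/9x_2 + 101/2x_3 - 7171/18
  leading term x_3^2: subtract (-101/3)·k_3 from 1010/3x_3^2 + 101/9x_2 + 101/2x_3 - 7171/18 → 0
  remainder 0.

S(k_3,k_4): leading monomials are coprime, so the S-polynomial reduces to 0 (Buchberger's first criterion).
Every S-polynomial of the final basis reduces to 0, so we have a Gröbner basis.
Inter-reduce: drop elements whose leading term is divisible by another's, tail-reduce, and make monic.
Reduced Gröbner basis: {x_2^2 - 104/3x_2 + 101/3, x_2x_3 + 1/3x_2 - x_3 - 1/3, x_3^2 + 1/30x_2 + 3/20x_3 - 71/60}.

These coincide, so the ideals are equal.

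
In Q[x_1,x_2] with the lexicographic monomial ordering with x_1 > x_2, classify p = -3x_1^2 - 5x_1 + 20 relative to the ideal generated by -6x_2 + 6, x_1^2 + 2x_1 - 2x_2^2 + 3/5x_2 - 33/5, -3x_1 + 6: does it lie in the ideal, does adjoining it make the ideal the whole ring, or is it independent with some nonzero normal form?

Adjoining -3x_1^2 - 5x_1 + 20 makes the ideal the whole ring: the system is inconsistent.

First compute the reduced Gröbner basis of I by Buchberger's algorithm.
f_1 = -6x_2 + 6, LT = x_2.
f_2 = x_1^2 + 2x_1 - 2x_2^2 + 3/5x_2 - 33/5, LT = x_1^2.
f_3 = -3x_1 + 6, LT = x_1.

The S-polynomials (S(f_1,f_2), S(f_1,f_3), S(f_2,f_3)) all reduce to 0 modulo the current basis, so we have a Gröbner basis.
Inter-reduce: drop elements whose leading term is divisible by another's, tail-reduce, and make monic.
Reduced Gröbner basis: {x_1 - 2, x_2 - 1}.
Label its elements g_1 = x_1 - 2, g_2 = x_2 - 1.

Reduce p = -3x_1^2 - 5x_1 + 20 modulo G:
  leading term x_1^2: subtract (-3x_1)·g_1 from -3x_1^2 - 5x_1 + 20 → -11x_1 + 20
  leading term x_1: subtract (-11)·g_1 from -11x_1 + 20 → -2
  leading term 1: no divisor's leading term divides it; move -2 to the remainder.
  normal form = -2.
The normal form is nonzero, so p ∉ I. Since p minus its normal form lies in I, I + (p) = I + (r) where r = -2; decide whether this ideal is the whole ring.
Here r = -2 is a nonzero constant, hence a unit: 1 ∈ I + (p), the Gröbner basis of I + (p) is {1}, and the enlarged system has no common solution — adjoining p is inconsistent.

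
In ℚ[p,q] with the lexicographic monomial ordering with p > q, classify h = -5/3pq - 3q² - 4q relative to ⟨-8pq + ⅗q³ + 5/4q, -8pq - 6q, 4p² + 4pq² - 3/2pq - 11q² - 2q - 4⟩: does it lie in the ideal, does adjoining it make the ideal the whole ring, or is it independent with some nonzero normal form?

-5/3pq - 3q² - 4q lies in I (it reduces to 0).

First compute the reduced Gröbner basis of I by Buchberger's algorithm.
f_1 = -8pq + ⅗q³ + 5/4q, LT = pq.
f_2 = -8pq - 6q, LT = pq.
f_3 = 4p² + 4pq² - 3/2pq - 11q² - 2q - 4, LT = p².

S(f_1,f_2): lcm = pq. S = -3/40q³ - 29/32q.
  reduce S modulo (f_1, f_2, f_3):
  remainder -3/40q³ - 29/32q ≠ 0; add k_4 = -3/40q³ - 29/32q to the basis.

S(f_1,f_3): lcm = p²q. S = -43/40pq³ + ⅜pq² - 5/32pq + 11/4q³ + ½q² + q.
  reduce S modulo (f_1, f_2, f_3, k_4):
  remainder 7/32q² - 2009/48q ≠ 0; add k_5 = 7/32q² - 2009/48q to the basis.

S(k_4,k_5): lcm = q³. S = 574/3q² + 145/12q.
  reduce S modulo (f_1, f_2, f_3, k_4, k_5):
  remainder 1318339/36q ≠ 0; add k_6 = 1318339/36q to the basis.

The other S-polynomials (S(f_2,f_3), S(f_1,k_4), S(f_2,k_4), S(f_3,k_4), S(f_1,k_5), S(f_2,k_5), S(f_3,k_5), S(f_1,k_6), S(f_2,k_6), S(f_3,k_6), S(k_4,k_6), S(k_5,k_6)) all reduce to 0 modulo the current basis, so we have a Gröbner basis.
Inter-reduce: drop elements whose leading term is divisible by another's, tail-reduce, and make monic.
Reduced Gröbner basis: {p² - 1, q}.
Label its elements g_1 = p² - 1, g_2 = q.

Reduce h = -5/3pq - 3q² - 4q modulo G:
  leading term pq: subtract (-5/3p)·g_2 from -5/3pq - 3q² - 4q → -3q² - 4q
  leading term q²: subtract (-3q)·g_2 from -3q² - 4q → -4q
  leading term q: subtract (-4)·g_2 from -4q → 0
  normal form = 0.
Since the normal form is 0, h ∈ I.

Ideal membership is decidable via reduction modulo a Gröbner basis.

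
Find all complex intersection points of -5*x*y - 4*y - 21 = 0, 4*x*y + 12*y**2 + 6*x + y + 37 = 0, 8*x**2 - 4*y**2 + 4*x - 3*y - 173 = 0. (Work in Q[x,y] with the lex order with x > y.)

{(-5, 1)}

Compute a lex Gröbner basis by Buchberger's algorithm.
f_1 = -5*x*y - 4*y - 21, LT = x*y.
f_2 = 4*x*y + 6*x + 12*y**2 + y + 37, LT = x*y.
f_3 = 8*x**2 + 4*x - 4*y**2 - 3*y - 173, LT = x**2.

S(f_1,f_2): lcm = x*y. S = -3/2*x - 3*y**2 + 11/20*y - 101/20.
  leading term x: no divisor's leading term divides it; move -3/2*x to the remainder.
  leading term y**2: no divisor's leading term divides it; move -3*y**2 to the remainder.
  leading term y: no divisor's leading term divides it; move 11/20*y to the remainder.
  leading term 1: no divisor's leading term divides it; move -101/20 to the remainder.
  remainder -3/2*x - 3*y**2 + 11/20*y - 101/20 ≠ 0; add h_4 = -3/2*x - 3*y**2 + 11/20*y - 101/20 to the basis.

S(f_1,f_3): lcm = x**2*y. S = 3/10*x*y + 21/5*x + 1/2*y**3 + 3/8*y**2 + 173/8*y.
  leading term x*y: subtract (-3/50)·f_1 from 3/10*x*y + 21/5*x + 1/2*y**3 + 3/8*y**2 + 173/8*y → 21/5*x + 1/2*y**3 + 3/8*y**2 + 4277/200*y - 63/50
  leading term x: subtract (-14/5)·h_4 from 21/5*x + 1/2*y**3 + 3/8*y**2 + 4277/200*y - 63/50 → 1/2*y**3 - 321/40*y**2 + 917/40*y - 77/5
  leading term y**3: no divisor's leading term divides it; move 1/2*y**3 to the remainder.
  leading term y**2: no divisor's leading term divides it; move -321/40*y**2 to the remainder.
  leading term y: no divisor's leading term divides it; move 917/40*y to the remainder.
  leading term 1: no divisor's leading term divides it; move -77/5 to the remainder.
  remainder 1/2*y**3 - 321/40*y**2 + 917/40*y - 77/5 ≠ 0; add h_5 = 1/2*y**3 - 321/40*y**2 + 917/40*y - 77/5 to the basis.

S(f_2,f_3): lcm = x**2*y. S = 3/2*x**2 + 3*x*y**2 - 1/4*x*y + 37/4*x + 1/2*y**3 + 3/8*y**2 + 173/8*y.
  leading term x**2: subtract (3/16)·f_3 from 3/2*x**2 + 3*x*y**2 - 1/4*x*y + 37/4*x + 1/2*y**3 + 3/8*y**2 + 173/8*y → 3*x*y**2 - 1/4*x*y + 17/2*x + 1/2*y**3 + 9/8*y**2 + 355/16*y + 519/16
  leading term x*y**2: subtract (-3/5*y)·f_1 from 3*x*y**2 - 1/4*x*y + 17/2*x + 1/2*y**3 + 9/8*y**2 + 355/16*y + 519/16 → -1/4*x*y + 17/2*x + 1/2*y**3 - 51/40*y**2 + 767/80*y + 519/16
  leading term x*y: subtract (1/20)·f_1 from -1/4*x*y + 17/2*x + 1/2*y**3 - 51/40*y**2 + 767/80*y + 519/16 → 17/2*x + 1/2*y**3 - 51/40*y**2 + 783/80*y + 2679/80
  leading term x: subtract (-17/3)·h_4 from 17/2*x + 1/2*y**3 - 51/40*y**2 + 783/80*y + 2679/80 → 1/2*y**3 - 731/40*y**2 + 3097/240*y + 1169/240
  leading term y**3: subtract (1)·h_5 from 1/2*y**3 - 731/40*y**2 + 3097/240*y + 1169/240 → -41/4*y**2 - 481/48*y + 973/48
  leading term y**2: no divisor's leading term divides it; move -41/4*y**2 to the remainder.
  leading term y: no divisor's leading term divides it; move -481/48*y to the remainder.
  leading term 1: no divisor's leading term divides it; move 973/48 to the remainder.
  remainder -41/4*y**2 - 481/48*y + 973/48 ≠ 0; add h_6 = -41/4*y**2 - 481/48*y + 973/48 to the basis.

S(f_1,h_4): lcm = x*y. S = -2*y**3 + 11/30*y**2 - 77/30*y + 21/5.
  leading term y**3: subtract (-4)·h_5 from -2*y**3 + 11/30*y**2 - 77/30*y + 21/5 → -476/15*y**2 + 1337/15*y - 287/5
  leading term y**2: subtract (1904/615)·h_6 from -476/15*y**2 + 1337/15*y - 287/5 → 44338/369*y - 44338/369
  leading term y: no divisor's leading term divides it; move 44338/369*y to the remainder.
  leading term 1: no divisor's leading term divides it; move -44338/369 to the remainder.
  remainder 44338/369*y - 44338/369 ≠ 0; add h_7 = 44338/369*y - 44338/369 to the basis.

The other S-polynomials (S(f_2,h_4), S(f_3,h_4), S(f_1,h_5), S(f_2,h_5), S(f_3,h_5), S(h_4,h_5), S(f_1,h_6), S(f_2,h_6), S(f_3,h_6), S(h_4,h_6), S(h_5,h_6), S(f_1,h_7), S(f_2,h_7), S(f_3,h_7), S(h_4,h_7), S(h_5,h_7), S(h_6,h_7)) all reduce to 0 modulo the current basis, so we have a Gröbner basis.
Inter-reduce: drop elements whose leading term is divisible by another's, tail-reduce, and make monic.
Reduced Gröbner basis: {x + 5, y - 1}.

From the last basis element, y - 1 = 0, so y takes values in {1}. Each choice, substituted upward through the basis, yields the corresponding point(s) of the solution set.
  y = 1: the earlier basis element becomes x + 5 = 0, giving x = -5 — point (-5, 1).
Each listed point satisfies every original equation (direct substitution).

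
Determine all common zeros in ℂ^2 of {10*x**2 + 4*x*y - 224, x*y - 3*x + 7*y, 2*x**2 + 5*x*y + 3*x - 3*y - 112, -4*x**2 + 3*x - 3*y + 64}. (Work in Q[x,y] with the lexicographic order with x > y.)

Compute a lex Gröbner basis by Buchberger's algorithm.
f_1 = 10*x**2 + 4*x*y - 224, LT = x**2.
f_2 = x*y - 3*x + 7*y, LT = x*y.
f_3 = 2*x**2 + 5*x*y + 3*x - 3*y - 112, LT = x**2.
f_4 = -4*x**2 + 3*x - 3*y + 64, LT = x**2.

S(f_1,f_2): lcm = x**2*y. S = 3*x**2 + 2/5*x*y**2 - 7*x*y - 112/5*y.
  reduce S modulo (f_1, f_2, f_3, f_4):
  remainder -21*x - 14/5*y**2 + 133/5*y + 336/5 ≠ 0; add h_5 = -21*x - 14/5*y**2 + 133/5*y + 336/5 to the basis.

S(f_1,f_3): lcm = x**2. S = -21/10*x*y - 3/2*x + 3/2*y + 168/5.
  reduce S modulo (f_1, f_2, f_3, f_4, h_5):
  remainder 26/25*y**2 + 158/25*y + 216/25 ≠ 0; add h_6 = 26/25*y**2 + 158/25*y + 216/25 to the basis.

S(f_1,f_4): lcm = x**2. S = 2/5*x*y + 3/4*x - 3/4*y - 32/5.
  reduce S modulo (f_1, f_2, f_3, f_4, h_5, h_6):
  remainder 1/2*y + 2 ≠ 0; add h_7 = 1/2*y + 2 to the basis.

The other S-polynomials (S(f_2,f_3), S(f_2,f_4), S(f_3,f_4), S(f_1,h_5), S(f_2,h_5), S(f_3,h_5), S(f_4,h_5), S(f_1,h_6), S(f_2,h_6), S(f_3,h_6), S(f_4,h_6), S(h_5,h_6), S(f_1,h_7), S(f_2,h_7), S(f_3,h_7), S(f_4,h_7), S(h_5,h_7), S(h_6,h_7)) all reduce to 0 modulo the current basis, so we have a Gröbner basis.
Inter-reduce: drop elements whose leading term is divisible by another's, tail-reduce, and make monic.
Reduced Gröbner basis: {x + 4, y + 4}.

A lex Gröbner basis eliminates variables successively. Here y + 4 depends only on y, with roots {-4}; lifting each root through the earlier basis elements recovers the full solutions.
  y = -4: the earlier basis element becomes x + 4 = 0, giving x = -4 — point (-4, -4).

{(-4, -4)}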